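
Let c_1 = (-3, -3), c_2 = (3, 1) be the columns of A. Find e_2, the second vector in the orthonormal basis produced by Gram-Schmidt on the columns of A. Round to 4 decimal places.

e_1 = c_1/‖c_1‖ = (-3, -3)/4.2426 = (-0.7071, -0.7071).
r_{12} = e_1·c_2 = -2.8284.
u_2 = c_2 + 2.8284·e_1 = (1.0000, -1.0000).
‖u_2‖ = 1.4142, so e_2 = (0.7071, -0.7071).

e_2 = (0.7071, -0.7071)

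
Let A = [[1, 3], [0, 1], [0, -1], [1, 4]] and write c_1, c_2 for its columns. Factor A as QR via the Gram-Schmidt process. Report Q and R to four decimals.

q_1 = c_1/‖c_1‖ = (1, 0, 0, 1)/1.4142 = (0.7071, 0.0000, 0.0000, 0.7071).
r_{12} = q_1·c_2 = 4.9497.
u_2 = c_2 − 4.9497·q_1 = (-0.5000, 1.0000, -1.0000, 0.5000).
‖u_2‖ = 1.5811, so q_2 = (-0.3162, 0.6325, -0.6325, 0.3162).

Q = [[0.7071, -0.3162], [0.0000, 0.6325], [0.0000, -0.6325], [0.7071, 0.3162]], R = [[1.4142, 4.9497], [0.0000, 1.5811]]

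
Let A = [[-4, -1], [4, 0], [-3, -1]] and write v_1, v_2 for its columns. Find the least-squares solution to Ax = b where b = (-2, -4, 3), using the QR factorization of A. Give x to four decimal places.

v_1 = (-4, 4, -3); ‖v_1‖ = 6.4031, so q_1 = (-0.6247, 0.6247, -0.4685).
q_1·v_2 = (-0.6247)·(-1) + 0.6247·0 + (-0.4685)·(-1) = 1.0932.
u_2 = v_2 − 1.0932·q_1 = (-0.3171, -0.6829, -0.4878).
‖u_2‖ = 0.8971, so q_2 = (-0.3534, -0.7612, -0.5437).
Qᵀb = (-2.6550, 2.1205).
Back-substitute: x_2 = 2.1205/0.8971 = 2.3636.
x_1 = (-2.6550 − 1.0932·2.3636)/6.4031 = -0.8182.

x = (-0.8182, 2.3636)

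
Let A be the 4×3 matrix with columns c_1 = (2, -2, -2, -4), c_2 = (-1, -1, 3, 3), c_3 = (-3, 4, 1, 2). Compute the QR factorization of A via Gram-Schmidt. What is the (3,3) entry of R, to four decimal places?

r_{33} = 1.6975

c_1 = (2, -2, -2, -4); ‖c_1‖ = 5.2915, so q_1 = (0.3780, -0.3780, -0.3780, -0.7559).
q_1·c_2 = 0.3780·(-1) + (-0.3780)·(-1) + (-0.3780)·3 + (-0.7559)·3 = -3.4017.
u_2 = c_2 + 3.4017·q_1 = (0.2857, -2.2857, 1.7143, 0.4286).
‖u_2‖ = 2.9032, so q_2 = (0.0984, -0.7873, 0.5905, 0.1476).
q_1·c_3 = 0.3780·(-3) + (-0.3780)·4 + (-0.3780)·1 + (-0.7559)·2 = -4.5356; q_2·c_3 = 0.0984·(-3) + (-0.7873)·4 + 0.5905·1 + 0.1476·2 = -2.5588.
u_3 = c_3 + 4.5356·q_1 + 2.5588·q_2 = (-1.0339, 0.2712, 0.7966, -1.0508).
r_{33} = ‖u_3‖ = 1.6975.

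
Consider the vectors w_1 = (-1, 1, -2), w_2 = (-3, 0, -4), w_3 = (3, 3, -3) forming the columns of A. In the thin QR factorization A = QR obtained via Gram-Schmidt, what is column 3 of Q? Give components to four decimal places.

w_1 = (-1, 1, -2); ‖w_1‖ = 2.4495, so e_1 = (-0.4082, 0.4082, -0.8165).
e_1·w_2 = (-0.4082)·(-3) + 0.4082·0 + (-0.8165)·(-4) = 4.4907.
u_2 = w_2 − 4.4907·e_1 = (-1.1667, -1.8333, -0.3333).
‖u_2‖ = 2.1985, so e_2 = (-0.5307, -0.8339, -0.1516).
e_1·w_3 = (-0.4082)·3 + 0.4082·3 + (-0.8165)·(-3) = 2.4495; e_2·w_3 = (-0.5307)·3 + (-0.8339)·3 + (-0.1516)·(-3) = -3.6389.
u_3 = w_3 − 2.4495·e_1 + 3.6389·e_2 = (2.0690, -1.0345, -1.5517).
‖u_3‖ = 2.7854, so e_3 = (0.7428, -0.3714, -0.5571).

e_3 = (0.7428, -0.3714, -0.5571)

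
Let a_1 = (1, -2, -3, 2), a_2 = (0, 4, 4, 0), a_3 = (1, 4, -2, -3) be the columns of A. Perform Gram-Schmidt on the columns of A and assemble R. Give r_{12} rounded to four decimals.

r_{12} = -4.7140

a_1 = (1, -2, -3, 2); ‖a_1‖ = 4.2426, so q_1 = (0.2357, -0.4714, -0.7071, 0.4714).
r_{12} = q_1·a_2 = -4.7140.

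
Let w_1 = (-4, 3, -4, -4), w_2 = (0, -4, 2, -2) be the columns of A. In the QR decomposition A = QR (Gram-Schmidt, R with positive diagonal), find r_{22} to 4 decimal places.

e_1 = w_1/‖w_1‖ = (-4, 3, -4, -4)/7.5498 = (-0.5298, 0.3974, -0.5298, -0.5298).
r_{12} = e_1·w_2 = -1.5894.
u_2 = w_2 + 1.5894·e_1 = (-0.8421, -3.3684, 1.1579, -2.8421).
r_{22} = ‖u_2‖ = 4.6340.

r_{22} = 4.6340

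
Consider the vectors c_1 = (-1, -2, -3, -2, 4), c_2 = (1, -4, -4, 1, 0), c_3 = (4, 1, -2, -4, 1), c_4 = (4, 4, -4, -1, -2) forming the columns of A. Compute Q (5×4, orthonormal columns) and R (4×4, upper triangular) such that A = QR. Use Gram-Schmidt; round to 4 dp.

c_1 = (-1, -2, -3, -2, 4); ‖c_1‖ = 5.8310, so q_1 = (-0.1715, -0.3430, -0.5145, -0.3430, 0.6860).
q_1·c_2 = (-0.1715)·1 + (-0.3430)·(-4) + (-0.5145)·(-4) + (-0.3430)·1 + 0.6860·0 = 2.9155.
u_2 = c_2 − 2.9155·q_1 = (1.5000, -3.0000, -2.5000, 2.0000, -2.0000).
‖u_2‖ = 5.0498, so q_2 = (0.2970, -0.5941, -0.4951, 0.3961, -0.3961).
q_1·c_3 = (-0.1715)·4 + (-0.3430)·1 + (-0.5145)·(-2) + (-0.3430)·(-4) + 0.6860·1 = 2.0580; q_2·c_3 = 0.2970·4 + (-0.5941)·1 + (-0.4951)·(-2) + 0.3961·(-4) + (-0.3961)·1 = -0.3961.
u_3 = c_3 − 2.0580·q_1 + 0.3961·q_2 = (4.4706, 1.4706, -1.1373, -3.1373, -0.5686).
‖u_3‖ = 5.7972, so q_3 = (0.7712, 0.2537, -0.1962, -0.5412, -0.0981).
q_1·c_4 = (-0.1715)·4 + (-0.3430)·4 + (-0.5145)·(-4) + (-0.3430)·(-1) + 0.6860·(-2) = -1.0290; q_2·c_4 = 0.2970·4 + (-0.5941)·4 + (-0.4951)·(-4) + 0.3961·(-1) + (-0.3961)·(-2) = 1.1882; q_3·c_4 = 0.7712·4 + 0.2537·4 + (-0.1962)·(-4) + (-0.5412)·(-1) + (-0.0981)·(-2) = 5.6213.
u_4 = c_4 + 1.0290·q_1 − 1.1882·q_2 − 5.6213·q_3 = (-0.8644, 2.9270, -2.8384, 1.2185, -0.2722).
‖u_4‖ = 4.3508, so q_4 = (-0.1987, 0.6727, -0.6524, 0.2801, -0.0626).

Q = [[-0.1715, 0.2970, 0.7712, -0.1987], [-0.3430, -0.5941, 0.2537, 0.6727], [-0.5145, -0.4951, -0.1962, -0.6524], [-0.3430, 0.3961, -0.5412, 0.2801], [0.6860, -0.3961, -0.0981, -0.0626]], R = [[5.8310, 2.9155, 2.0580, -1.0290], [0.0000, 5.0498, -0.3961, 1.1882], [0.0000, 0.0000, 5.7972, 5.6213], [0.0000, 0.0000, 0.0000, 4.3508]]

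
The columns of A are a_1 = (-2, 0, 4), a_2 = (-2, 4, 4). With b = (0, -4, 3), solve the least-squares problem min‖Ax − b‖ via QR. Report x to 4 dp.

x = (1.6000, -1.0000)

q_1 = a_1/‖a_1‖ = (-2, 0, 4)/4.4721 = (-0.4472, 0.0000, 0.8944).
r_{12} = q_1·a_2 = 4.4721.
u_2 = a_2 − 4.4721·q_1 = (0.0000, 4.0000, 0.0000).
‖u_2‖ = 4.0000, so q_2 = (0.0000, 1.0000, 0.0000).
Qᵀb = (2.6833, -4.0000).
Back-substitute: x_2 = -4.0000/4.0000 = -1.0000.
x_1 = (2.6833 − 4.4721·(-1.0000))/4.4721 = 1.6000.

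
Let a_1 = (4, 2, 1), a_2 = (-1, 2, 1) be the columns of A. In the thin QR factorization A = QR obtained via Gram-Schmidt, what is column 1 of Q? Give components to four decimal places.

q_1 = (0.8729, 0.4364, 0.2182)

q_1 = a_1/‖a_1‖ = (4, 2, 1)/4.5826 = (0.8729, 0.4364, 0.2182).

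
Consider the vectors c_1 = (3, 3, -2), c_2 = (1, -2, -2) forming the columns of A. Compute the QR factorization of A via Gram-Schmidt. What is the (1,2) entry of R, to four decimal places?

r_{12} = 0.2132

c_1 = (3, 3, -2); ‖c_1‖ = 4.6904, so e_1 = (0.6396, 0.6396, -0.4264).
r_{12} = e_1·c_2 = 0.2132.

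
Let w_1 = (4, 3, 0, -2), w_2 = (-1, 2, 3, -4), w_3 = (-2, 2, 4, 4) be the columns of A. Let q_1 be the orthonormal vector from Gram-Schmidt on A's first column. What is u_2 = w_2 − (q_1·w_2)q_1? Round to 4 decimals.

u_2 = (-2.3793, 0.9655, 3.0000, -3.3103)

w_1 = (4, 3, 0, -2); ‖w_1‖ = 5.3852, so q_1 = (0.7428, 0.5571, 0.0000, -0.3714).
q_1·w_2 = 0.7428·(-1) + 0.5571·2 + 0.0000·3 + (-0.3714)·(-4) = 1.8570.
u_2 = w_2 − 1.8570·q_1 = (-2.3793, 0.9655, 3.0000, -3.3103).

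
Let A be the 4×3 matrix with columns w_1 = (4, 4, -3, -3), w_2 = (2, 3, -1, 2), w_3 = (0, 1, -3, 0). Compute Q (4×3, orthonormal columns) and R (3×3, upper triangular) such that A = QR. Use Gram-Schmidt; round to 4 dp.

w_1 = (4, 4, -3, -3); ‖w_1‖ = 7.0711, so q_1 = (0.5657, 0.5657, -0.4243, -0.4243).
q_1·w_2 = 0.5657·2 + 0.5657·3 + (-0.4243)·(-1) + (-0.4243)·2 = 2.4042.
u_2 = w_2 − 2.4042·q_1 = (0.6400, 1.6400, 0.0200, 3.0200).
‖u_2‖ = 3.4957, so q_2 = (0.1831, 0.4691, 0.0057, 0.8639).
q_1·w_3 = 0.5657·0 + 0.5657·1 + (-0.4243)·(-3) + (-0.4243)·0 = 1.8385; q_2·w_3 = 0.1831·0 + 0.4691·1 + 0.0057·(-3) + 0.8639·0 = 0.4520.
u_3 = w_3 − 1.8385·q_1 − 0.4520·q_2 = (-1.1227, -0.2520, -2.2226, 0.3895).
‖u_3‖ = 2.5329, so q_3 = (-0.4433, -0.0995, -0.8775, 0.1538).

Q = [[0.5657, 0.1831, -0.4433], [0.5657, 0.4691, -0.0995], [-0.4243, 0.0057, -0.8775], [-0.4243, 0.8639, 0.1538]], R = [[7.0711, 2.4042, 1.8385], [0.0000, 3.4957, 0.4520], [0.0000, 0.0000, 2.5329]]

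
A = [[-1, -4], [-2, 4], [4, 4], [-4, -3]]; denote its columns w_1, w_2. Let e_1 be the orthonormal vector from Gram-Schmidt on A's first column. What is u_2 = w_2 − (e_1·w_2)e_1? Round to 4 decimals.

u_2 = (-3.3514, 5.2973, 1.4054, -0.4054)

e_1 = w_1/‖w_1‖ = (-1, -2, 4, -4)/6.0828 = (-0.1644, -0.3288, 0.6576, -0.6576).
r_{12} = e_1·w_2 = 3.9456.
u_2 = w_2 − 3.9456·e_1 = (-3.3514, 5.2973, 1.4054, -0.4054).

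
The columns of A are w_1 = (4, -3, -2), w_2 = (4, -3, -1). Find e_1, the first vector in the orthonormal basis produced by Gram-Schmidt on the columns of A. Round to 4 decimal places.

e_1 = (0.7428, -0.5571, -0.3714)

e_1 = w_1/‖w_1‖ = (4, -3, -2)/5.3852 = (0.7428, -0.5571, -0.3714).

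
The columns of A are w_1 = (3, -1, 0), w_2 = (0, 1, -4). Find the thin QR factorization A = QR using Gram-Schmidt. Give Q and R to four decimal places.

e_1 = w_1/‖w_1‖ = (3, -1, 0)/3.1623 = (0.9487, -0.3162, 0.0000).
r_{12} = e_1·w_2 = -0.3162.
u_2 = w_2 + 0.3162·e_1 = (0.3000, 0.9000, -4.0000).
‖u_2‖ = 4.1110, so e_2 = (0.0730, 0.2189, -0.9730).

Q = [[0.9487, 0.0730], [-0.3162, 0.2189], [0.0000, -0.9730]], R = [[3.1623, -0.3162], [0.0000, 4.1110]]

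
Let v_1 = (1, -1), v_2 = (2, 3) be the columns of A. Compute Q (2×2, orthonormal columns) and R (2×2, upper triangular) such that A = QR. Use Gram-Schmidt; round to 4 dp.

q_1 = v_1/‖v_1‖ = (1, -1)/1.4142 = (0.7071, -0.7071).
r_{12} = q_1·v_2 = -0.7071.
u_2 = v_2 + 0.7071·q_1 = (2.5000, 2.5000).
‖u_2‖ = 3.5355, so q_2 = (0.7071, 0.7071).

Q = [[0.7071, 0.7071], [-0.7071, 0.7071]], R = [[1.4142, -0.7071], [0.0000, 3.5355]]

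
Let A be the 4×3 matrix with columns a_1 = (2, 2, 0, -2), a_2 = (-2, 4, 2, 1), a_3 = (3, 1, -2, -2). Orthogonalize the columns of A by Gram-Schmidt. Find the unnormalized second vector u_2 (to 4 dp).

e_1 = a_1/‖a_1‖ = (2, 2, 0, -2)/3.4641 = (0.5774, 0.5774, 0.0000, -0.5774).
r_{12} = e_1·a_2 = 0.5774.
u_2 = a_2 − 0.5774·e_1 = (-2.3333, 3.6667, 2.0000, 1.3333).

u_2 = (-2.3333, 3.6667, 2.0000, 1.3333)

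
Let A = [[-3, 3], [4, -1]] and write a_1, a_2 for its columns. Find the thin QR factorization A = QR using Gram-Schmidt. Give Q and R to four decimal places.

a_1 = (-3, 4); ‖a_1‖ = 5.0000, so e_1 = (-0.6000, 0.8000).
e_1·a_2 = (-0.6000)·3 + 0.8000·(-1) = -2.6000.
u_2 = a_2 + 2.6000·e_1 = (1.4400, 1.0800).
‖u_2‖ = 1.8000, so e_2 = (0.8000, 0.6000).

Q = [[-0.6000, 0.8000], [0.8000, 0.6000]], R = [[5.0000, -2.6000], [0.0000, 1.8000]]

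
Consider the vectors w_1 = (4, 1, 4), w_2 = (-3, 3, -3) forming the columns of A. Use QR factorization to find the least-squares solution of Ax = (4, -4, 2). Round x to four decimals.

w_1 = (4, 1, 4); ‖w_1‖ = 5.7446, so q_1 = (0.6963, 0.1741, 0.6963).
q_1·w_2 = 0.6963·(-3) + 0.1741·3 + 0.6963·(-3) = -3.6556.
u_2 = w_2 + 3.6556·q_1 = (-0.4545, 3.6364, -0.4545).
‖u_2‖ = 3.6927, so q_2 = (-0.1231, 0.9847, -0.1231).
Qᵀb = (3.4816, -4.6775).
Back-substitute: x_2 = -4.6775/3.6927 = -1.2667.
x_1 = (3.4816 + 3.6556·(-1.2667))/5.7446 = -0.2000.

x = (-0.2000, -1.2667)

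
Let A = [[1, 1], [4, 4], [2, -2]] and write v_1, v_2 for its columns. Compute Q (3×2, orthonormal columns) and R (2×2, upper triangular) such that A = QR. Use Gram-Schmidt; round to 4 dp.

v_1 = (1, 4, 2); ‖v_1‖ = 4.5826, so e_1 = (0.2182, 0.8729, 0.4364).
e_1·v_2 = 0.2182·1 + 0.8729·4 + 0.4364·(-2) = 2.8368.
u_2 = v_2 − 2.8368·e_1 = (0.3810, 1.5238, -3.2381).
‖u_2‖ = 3.5989, so e_2 = (0.1059, 0.4234, -0.8997).

Q = [[0.2182, 0.1059], [0.8729, 0.4234], [0.4364, -0.8997]], R = [[4.5826, 2.8368], [0.0000, 3.5989]]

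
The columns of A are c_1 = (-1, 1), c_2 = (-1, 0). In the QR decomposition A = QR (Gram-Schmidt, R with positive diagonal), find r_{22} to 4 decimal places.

c_1 = (-1, 1); ‖c_1‖ = 1.4142, so e_1 = (-0.7071, 0.7071).
e_1·c_2 = (-0.7071)·(-1) + 0.7071·0 = 0.7071.
u_2 = c_2 − 0.7071·e_1 = (-0.5000, -0.5000).
r_{22} = ‖u_2‖ = 0.7071.

r_{22} = 0.7071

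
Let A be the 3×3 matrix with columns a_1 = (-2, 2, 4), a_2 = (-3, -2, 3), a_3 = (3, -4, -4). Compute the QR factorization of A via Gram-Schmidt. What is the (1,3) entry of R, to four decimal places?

r_{13} = -6.1237

a_1 = (-2, 2, 4); ‖a_1‖ = 4.8990, so q_1 = (-0.4082, 0.4082, 0.8165).
r_{13} = q_1·a_3 = -6.1237.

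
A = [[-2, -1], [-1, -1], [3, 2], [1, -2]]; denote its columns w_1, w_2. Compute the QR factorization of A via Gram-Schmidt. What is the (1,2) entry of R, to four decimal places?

r_{12} = 1.8074

q_1 = w_1/‖w_1‖ = (-2, -1, 3, 1)/3.8730 = (-0.5164, -0.2582, 0.7746, 0.2582).
r_{12} = q_1·w_2 = 1.8074.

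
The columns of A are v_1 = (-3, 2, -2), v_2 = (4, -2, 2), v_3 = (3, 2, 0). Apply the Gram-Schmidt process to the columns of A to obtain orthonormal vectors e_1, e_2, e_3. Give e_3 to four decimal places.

e_3 = (0.0000, 0.7071, 0.7071)

e_1 = v_1/‖v_1‖ = (-3, 2, -2)/4.1231 = (-0.7276, 0.4851, -0.4851).
r_{12} = e_1·v_2 = -4.8507.
u_2 = v_2 + 4.8507·e_1 = (0.4706, 0.3529, -0.3529).
‖u_2‖ = 0.6860, so e_2 = (0.6860, 0.5145, -0.5145).
r_{13} = e_1·v_3 = -1.2127; r_{23} = e_2·v_3 = 3.0870.
u_3 = v_3 + 1.2127·e_1 − 3.0870·e_2 = (0.0000, 1.0000, 1.0000).
‖u_3‖ = 1.4142, so e_3 = (0.0000, 0.7071, 0.7071).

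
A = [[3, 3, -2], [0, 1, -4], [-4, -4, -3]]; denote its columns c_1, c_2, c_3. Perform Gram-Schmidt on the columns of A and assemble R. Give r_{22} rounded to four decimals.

c_1 = (3, 0, -4); ‖c_1‖ = 5.0000, so q_1 = (0.6000, 0.0000, -0.8000).
q_1·c_2 = 0.6000·3 + 0.0000·1 + (-0.8000)·(-4) = 5.0000.
u_2 = c_2 − 5.0000·q_1 = (0.0000, 1.0000, 0.0000).
r_{22} = ‖u_2‖ = 1.0000.

r_{22} = 1.0000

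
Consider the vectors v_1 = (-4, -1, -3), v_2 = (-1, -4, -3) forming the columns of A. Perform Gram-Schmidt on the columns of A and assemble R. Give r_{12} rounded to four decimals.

q_1 = v_1/‖v_1‖ = (-4, -1, -3)/5.0990 = (-0.7845, -0.1961, -0.5883).
r_{12} = q_1·v_2 = 3.3340.

r_{12} = 3.3340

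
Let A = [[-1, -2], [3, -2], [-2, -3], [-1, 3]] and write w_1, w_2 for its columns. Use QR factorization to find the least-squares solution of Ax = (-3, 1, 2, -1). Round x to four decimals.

w_1 = (-1, 3, -2, -1); ‖w_1‖ = 3.8730, so e_1 = (-0.2582, 0.7746, -0.5164, -0.2582).
e_1·w_2 = (-0.2582)·(-2) + 0.7746·(-2) + (-0.5164)·(-3) + (-0.2582)·3 = -0.2582.
u_2 = w_2 + 0.2582·e_1 = (-2.0667, -1.8000, -3.1333, 2.9333).
‖u_2‖ = 5.0925, so e_2 = (-0.4058, -0.3535, -0.6153, 0.5760).
Qᵀb = (0.7746, -0.9426).
Back-substitute: x_2 = -0.9426/5.0925 = -0.1851.
x_1 = (0.7746 + 0.2582·(-0.1851))/3.8730 = 0.1877.

x = (0.1877, -0.1851)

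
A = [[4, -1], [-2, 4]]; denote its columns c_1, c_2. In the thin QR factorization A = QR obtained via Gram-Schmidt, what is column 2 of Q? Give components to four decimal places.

c_1 = (4, -2); ‖c_1‖ = 4.4721, so e_1 = (0.8944, -0.4472).
e_1·c_2 = 0.8944·(-1) + (-0.4472)·4 = -2.6833.
u_2 = c_2 + 2.6833·e_1 = (1.4000, 2.8000).
‖u_2‖ = 3.1305, so e_2 = (0.4472, 0.8944).

e_2 = (0.4472, 0.8944)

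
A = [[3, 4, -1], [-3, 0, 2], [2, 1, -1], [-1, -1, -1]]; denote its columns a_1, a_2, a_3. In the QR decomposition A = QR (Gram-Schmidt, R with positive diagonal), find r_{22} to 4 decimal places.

r_{22} = 2.8666

a_1 = (3, -3, 2, -1); ‖a_1‖ = 4.7958, so e_1 = (0.6255, -0.6255, 0.4170, -0.2085).
e_1·a_2 = 0.6255·4 + (-0.6255)·0 + 0.4170·1 + (-0.2085)·(-1) = 3.1277.
u_2 = a_2 − 3.1277·e_1 = (2.0435, 1.9565, -0.3043, -0.3478).
r_{22} = ‖u_2‖ = 2.8666.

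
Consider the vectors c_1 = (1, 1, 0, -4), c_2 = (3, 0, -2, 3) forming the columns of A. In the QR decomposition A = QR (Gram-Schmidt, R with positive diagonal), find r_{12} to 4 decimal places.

r_{12} = -2.1213

c_1 = (1, 1, 0, -4); ‖c_1‖ = 4.2426, so q_1 = (0.2357, 0.2357, 0.0000, -0.9428).
r_{12} = q_1·c_2 = -2.1213.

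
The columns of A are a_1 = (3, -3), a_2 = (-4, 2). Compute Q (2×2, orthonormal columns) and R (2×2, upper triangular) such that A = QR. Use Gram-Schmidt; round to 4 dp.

a_1 = (3, -3); ‖a_1‖ = 4.2426, so q_1 = (0.7071, -0.7071).
q_1·a_2 = 0.7071·(-4) + (-0.7071)·2 = -4.2426.
u_2 = a_2 + 4.2426·q_1 = (-1.0000, -1.0000).
‖u_2‖ = 1.4142, so q_2 = (-0.7071, -0.7071).

Q = [[0.7071, -0.7071], [-0.7071, -0.7071]], R = [[4.2426, -4.2426], [0.0000, 1.4142]]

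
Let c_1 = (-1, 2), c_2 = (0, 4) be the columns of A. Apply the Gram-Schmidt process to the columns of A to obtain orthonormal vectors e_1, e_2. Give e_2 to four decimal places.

c_1 = (-1, 2); ‖c_1‖ = 2.2361, so e_1 = (-0.4472, 0.8944).
e_1·c_2 = (-0.4472)·0 + 0.8944·4 = 3.5777.
u_2 = c_2 − 3.5777·e_1 = (1.6000, 0.8000).
‖u_2‖ = 1.7889, so e_2 = (0.8944, 0.4472).

e_2 = (0.8944, 0.4472)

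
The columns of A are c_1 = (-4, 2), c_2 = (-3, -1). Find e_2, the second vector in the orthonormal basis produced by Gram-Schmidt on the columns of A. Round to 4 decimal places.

e_2 = (-0.4472, -0.8944)

c_1 = (-4, 2); ‖c_1‖ = 4.4721, so e_1 = (-0.8944, 0.4472).
e_1·c_2 = (-0.8944)·(-3) + 0.4472·(-1) = 2.2361.
u_2 = c_2 − 2.2361·e_1 = (-1.0000, -2.0000).
‖u_2‖ = 2.2361, so e_2 = (-0.4472, -0.8944).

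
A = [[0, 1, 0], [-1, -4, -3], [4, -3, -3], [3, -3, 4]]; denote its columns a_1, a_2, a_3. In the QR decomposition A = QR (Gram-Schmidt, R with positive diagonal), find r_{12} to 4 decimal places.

r_{12} = -3.3340

a_1 = (0, -1, 4, 3); ‖a_1‖ = 5.0990, so e_1 = (0.0000, -0.1961, 0.7845, 0.5883).
r_{12} = e_1·a_2 = -3.3340.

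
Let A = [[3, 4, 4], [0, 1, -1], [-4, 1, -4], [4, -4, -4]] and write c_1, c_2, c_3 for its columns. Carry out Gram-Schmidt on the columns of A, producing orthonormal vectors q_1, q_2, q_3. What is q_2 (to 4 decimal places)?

c_1 = (3, 0, -4, 4); ‖c_1‖ = 6.4031, so q_1 = (0.4685, 0.0000, -0.6247, 0.6247).
q_1·c_2 = 0.4685·4 + 0.0000·1 + (-0.6247)·1 + 0.6247·(-4) = -1.2494.
u_2 = c_2 + 1.2494·q_1 = (4.5854, 1.0000, 0.2195, -3.2195).
‖u_2‖ = 5.6955, so q_2 = (0.8051, 0.1756, 0.0385, -0.5653).

q_2 = (0.8051, 0.1756, 0.0385, -0.5653)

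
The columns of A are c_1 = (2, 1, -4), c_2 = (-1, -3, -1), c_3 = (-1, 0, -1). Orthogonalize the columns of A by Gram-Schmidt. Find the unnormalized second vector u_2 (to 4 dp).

c_1 = (2, 1, -4); ‖c_1‖ = 4.5826, so e_1 = (0.4364, 0.2182, -0.8729).
e_1·c_2 = 0.4364·(-1) + 0.2182·(-3) + (-0.8729)·(-1) = -0.2182.
u_2 = c_2 + 0.2182·e_1 = (-0.9048, -2.9524, -1.1905).

u_2 = (-0.9048, -2.9524, -1.1905)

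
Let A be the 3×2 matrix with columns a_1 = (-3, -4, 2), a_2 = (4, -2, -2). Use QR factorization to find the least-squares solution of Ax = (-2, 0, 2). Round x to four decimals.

x = (0.2278, -0.4241)

a_1 = (-3, -4, 2); ‖a_1‖ = 5.3852, so e_1 = (-0.5571, -0.7428, 0.3714).
e_1·a_2 = (-0.5571)·4 + (-0.7428)·(-2) + 0.3714·(-2) = -1.4856.
u_2 = a_2 + 1.4856·e_1 = (3.1724, -3.1034, -1.4483).
‖u_2‖ = 4.6683, so e_2 = (0.6796, -0.6648, -0.3102).
Qᵀb = (1.8570, -1.9796).
Back-substitute: x_2 = -1.9796/4.6683 = -0.4241.
x_1 = (1.8570 + 1.4856·(-0.4241))/5.3852 = 0.2278.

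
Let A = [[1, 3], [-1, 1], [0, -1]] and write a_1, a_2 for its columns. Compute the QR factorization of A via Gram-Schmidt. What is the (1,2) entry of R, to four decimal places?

a_1 = (1, -1, 0); ‖a_1‖ = 1.4142, so q_1 = (0.7071, -0.7071, 0.0000).
r_{12} = q_1·a_2 = 1.4142.

r_{12} = 1.4142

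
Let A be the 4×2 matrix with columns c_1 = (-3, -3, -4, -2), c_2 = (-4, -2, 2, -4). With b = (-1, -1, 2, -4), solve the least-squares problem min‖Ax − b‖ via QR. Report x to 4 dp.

x = (-0.1906, 0.7358)

c_1 = (-3, -3, -4, -2); ‖c_1‖ = 6.1644, so q_1 = (-0.4867, -0.4867, -0.6489, -0.3244).
q_1·c_2 = (-0.4867)·(-4) + (-0.4867)·(-2) + (-0.6489)·2 + (-0.3244)·(-4) = 2.9200.
u_2 = c_2 − 2.9200·q_1 = (-2.5789, -0.5789, 3.8947, -3.0526).
‖u_2‖ = 5.6101, so q_2 = (-0.4597, -0.1032, 0.6942, -0.5441).
Qᵀb = (0.9733, 4.1279).
Back-substitute: x_2 = 4.1279/5.6101 = 0.7358.
x_1 = (0.9733 − 2.9200·0.7358)/6.1644 = -0.1906.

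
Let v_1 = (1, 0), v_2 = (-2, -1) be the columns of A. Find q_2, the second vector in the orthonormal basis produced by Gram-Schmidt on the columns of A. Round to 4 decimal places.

q_2 = (0.0000, -1.0000)

v_1 = (1, 0); ‖v_1‖ = 1.0000, so q_1 = (1.0000, 0.0000).
q_1·v_2 = 1.0000·(-2) + 0.0000·(-1) = -2.0000.
u_2 = v_2 + 2.0000·q_1 = (0.0000, -1.0000).
‖u_2‖ = 1.0000, so q_2 = (0.0000, -1.0000).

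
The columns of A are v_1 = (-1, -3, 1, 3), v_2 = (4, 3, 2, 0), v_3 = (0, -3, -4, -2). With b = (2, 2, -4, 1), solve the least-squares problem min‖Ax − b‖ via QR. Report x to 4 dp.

x = (-0.1717, 0.4571, 0.5379)

e_1 = v_1/‖v_1‖ = (-1, -3, 1, 3)/4.4721 = (-0.2236, -0.6708, 0.2236, 0.6708).
r_{12} = e_1·v_2 = -2.4597.
u_2 = v_2 + 2.4597·e_1 = (3.4500, 1.3500, 2.5500, 1.6500).
‖u_2‖ = 4.7906, so e_2 = (0.7202, 0.2818, 0.5323, 0.3444).
r_{13} = e_1·v_3 = -0.2236; r_{23} = e_2·v_3 = -3.6634.
u_3 = v_3 + 0.2236·e_1 + 3.6634·e_2 = (2.5882, -2.1176, -2.0000, -0.5882).
‖u_3‖ = 3.9407, so e_3 = (0.6568, -0.5374, -0.5075, -0.1493).
Qᵀb = (-2.0125, 0.2192, 2.1196).
Back-substitute: x_3 = 2.1196/3.9407 = 0.5379.
x_2 = (0.2192 + 3.6634·0.5379)/4.7906 = 0.4571.
x_1 = (-2.0125 + 2.4597·0.4571 + 0.2236·0.5379)/4.4721 = -0.1717.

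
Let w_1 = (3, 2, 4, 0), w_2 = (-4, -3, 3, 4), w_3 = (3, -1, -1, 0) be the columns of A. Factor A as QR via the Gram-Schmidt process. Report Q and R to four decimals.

Q = [[0.5571, -0.4840, 0.6707], [0.3714, -0.3704, -0.6387], [0.7428, 0.5481, -0.1836], [0.0000, 0.5728, 0.3294]], R = [[5.3852, -1.1142, 0.5571], [0.0000, 6.9827, -1.6296], [0.0000, 0.0000, 2.8344]]

q_1 = w_1/‖w_1‖ = (3, 2, 4, 0)/5.3852 = (0.5571, 0.3714, 0.7428, 0.0000).
r_{12} = q_1·w_2 = -1.1142.
u_2 = w_2 + 1.1142·q_1 = (-3.3793, -2.5862, 3.8276, 4.0000).
‖u_2‖ = 6.9827, so q_2 = (-0.4840, -0.3704, 0.5481, 0.5728).
r_{13} = q_1·w_3 = 0.5571; r_{23} = q_2·w_3 = -1.6296.
u_3 = w_3 − 0.5571·q_1 + 1.6296·q_2 = (1.9010, -1.8105, -0.5205, 0.9335).
‖u_3‖ = 2.8344, so q_3 = (0.6707, -0.6387, -0.1836, 0.3294).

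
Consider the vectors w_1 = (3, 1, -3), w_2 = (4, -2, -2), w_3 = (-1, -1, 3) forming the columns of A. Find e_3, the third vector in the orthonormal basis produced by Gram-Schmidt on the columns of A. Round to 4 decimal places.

e_3 = (0.5657, 0.4243, 0.7071)

w_1 = (3, 1, -3); ‖w_1‖ = 4.3589, so e_1 = (0.6882, 0.2294, -0.6882).
e_1·w_2 = 0.6882·4 + 0.2294·(-2) + (-0.6882)·(-2) = 3.6707.
u_2 = w_2 − 3.6707·e_1 = (1.4737, -2.8421, 0.5263).
‖u_2‖ = 3.2444, so e_2 = (0.4542, -0.8760, 0.1622).
e_1·w_3 = 0.6882·(-1) + 0.2294·(-1) + (-0.6882)·3 = -2.9824; e_2·w_3 = 0.4542·(-1) + (-0.8760)·(-1) + 0.1622·3 = 0.9084.
u_3 = w_3 + 2.9824·e_1 − 0.9084·e_2 = (0.6400, 0.4800, 0.8000).
‖u_3‖ = 1.1314, so e_3 = (0.5657, 0.4243, 0.7071).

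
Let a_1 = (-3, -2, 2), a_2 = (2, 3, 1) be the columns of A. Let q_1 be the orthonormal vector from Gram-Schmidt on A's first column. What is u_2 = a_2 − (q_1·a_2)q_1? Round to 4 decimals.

u_2 = (0.2353, 1.8235, 2.1765)

q_1 = a_1/‖a_1‖ = (-3, -2, 2)/4.1231 = (-0.7276, -0.4851, 0.4851).
r_{12} = q_1·a_2 = -2.4254.
u_2 = a_2 + 2.4254·q_1 = (0.2353, 1.8235, 2.1765).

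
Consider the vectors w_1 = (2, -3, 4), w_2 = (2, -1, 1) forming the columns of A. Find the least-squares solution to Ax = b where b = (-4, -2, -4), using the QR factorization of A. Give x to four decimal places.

x = (0.0377, -1.7358)

q_1 = w_1/‖w_1‖ = (2, -3, 4)/5.3852 = (0.3714, -0.5571, 0.7428).
r_{12} = q_1·w_2 = 2.0426.
u_2 = w_2 − 2.0426·q_1 = (1.2414, 0.1379, -0.5172).
‖u_2‖ = 1.3519, so q_2 = (0.9183, 0.1020, -0.3826).
Qᵀb = (-3.3425, -2.3467).
Back-substitute: x_2 = -2.3467/1.3519 = -1.7358.
x_1 = (-3.3425 − 2.0426·(-1.7358))/5.3852 = 0.0377.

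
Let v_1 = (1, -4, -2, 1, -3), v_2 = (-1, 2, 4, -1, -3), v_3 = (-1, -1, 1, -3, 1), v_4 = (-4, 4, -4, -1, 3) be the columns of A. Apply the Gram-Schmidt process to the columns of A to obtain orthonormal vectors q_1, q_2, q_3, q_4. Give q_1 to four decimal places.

v_1 = (1, -4, -2, 1, -3); ‖v_1‖ = 5.5678, so q_1 = (0.1796, -0.7184, -0.3592, 0.1796, -0.5388).

q_1 = (0.1796, -0.7184, -0.3592, 0.1796, -0.5388)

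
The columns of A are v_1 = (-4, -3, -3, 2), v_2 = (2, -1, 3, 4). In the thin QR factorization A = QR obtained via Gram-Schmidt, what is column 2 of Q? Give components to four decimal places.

v_1 = (-4, -3, -3, 2); ‖v_1‖ = 6.1644, so e_1 = (-0.6489, -0.4867, -0.4867, 0.3244).
e_1·v_2 = (-0.6489)·2 + (-0.4867)·(-1) + (-0.4867)·3 + 0.3244·4 = -0.9733.
u_2 = v_2 + 0.9733·e_1 = (1.3684, -1.4737, 2.5263, 4.3158).
‖u_2‖ = 5.3900, so e_2 = (0.2539, -0.2734, 0.4687, 0.8007).

e_2 = (0.2539, -0.2734, 0.4687, 0.8007)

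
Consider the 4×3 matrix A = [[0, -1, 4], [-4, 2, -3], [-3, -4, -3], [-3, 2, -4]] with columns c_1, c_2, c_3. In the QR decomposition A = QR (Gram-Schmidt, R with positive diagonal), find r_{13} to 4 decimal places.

r_{13} = 5.6595

c_1 = (0, -4, -3, -3); ‖c_1‖ = 5.8310, so q_1 = (0.0000, -0.6860, -0.5145, -0.5145).
r_{13} = q_1·c_3 = 5.6595.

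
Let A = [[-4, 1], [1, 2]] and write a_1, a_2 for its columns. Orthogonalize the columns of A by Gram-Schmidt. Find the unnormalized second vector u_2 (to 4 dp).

u_2 = (0.5294, 2.1176)

q_1 = a_1/‖a_1‖ = (-4, 1)/4.1231 = (-0.9701, 0.2425).
r_{12} = q_1·a_2 = -0.4851.
u_2 = a_2 + 0.4851·q_1 = (0.5294, 2.1176).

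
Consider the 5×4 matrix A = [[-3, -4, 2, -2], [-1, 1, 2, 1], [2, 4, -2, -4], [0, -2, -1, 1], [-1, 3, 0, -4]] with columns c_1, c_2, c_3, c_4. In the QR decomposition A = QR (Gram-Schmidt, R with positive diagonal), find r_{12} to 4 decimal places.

c_1 = (-3, -1, 2, 0, -1); ‖c_1‖ = 3.8730, so q_1 = (-0.7746, -0.2582, 0.5164, 0.0000, -0.2582).
r_{12} = q_1·c_2 = 4.1312.

r_{12} = 4.1312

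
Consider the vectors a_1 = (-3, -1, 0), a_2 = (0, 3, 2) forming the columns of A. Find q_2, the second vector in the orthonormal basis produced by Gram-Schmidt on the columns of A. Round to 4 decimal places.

q_1 = a_1/‖a_1‖ = (-3, -1, 0)/3.1623 = (-0.9487, -0.3162, 0.0000).
r_{12} = q_1·a_2 = -0.9487.
u_2 = a_2 + 0.9487·q_1 = (-0.9000, 2.7000, 2.0000).
‖u_2‖ = 3.4785, so q_2 = (-0.2587, 0.7762, 0.5750).

q_2 = (-0.2587, 0.7762, 0.5750)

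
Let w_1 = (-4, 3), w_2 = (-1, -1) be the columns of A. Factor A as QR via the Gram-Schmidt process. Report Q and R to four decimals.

q_1 = w_1/‖w_1‖ = (-4, 3)/5.0000 = (-0.8000, 0.6000).
r_{12} = q_1·w_2 = 0.2000.
u_2 = w_2 − 0.2000·q_1 = (-0.8400, -1.1200).
‖u_2‖ = 1.4000, so q_2 = (-0.6000, -0.8000).

Q = [[-0.8000, -0.6000], [0.6000, -0.8000]], R = [[5.0000, 0.2000], [0.0000, 1.4000]]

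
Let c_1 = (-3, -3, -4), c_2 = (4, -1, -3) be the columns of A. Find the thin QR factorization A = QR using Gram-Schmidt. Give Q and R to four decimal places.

q_1 = c_1/‖c_1‖ = (-3, -3, -4)/5.8310 = (-0.5145, -0.5145, -0.6860).
r_{12} = q_1·c_2 = 0.5145.
u_2 = c_2 − 0.5145·q_1 = (4.2647, -0.7353, -2.6471).
‖u_2‖ = 5.0730, so q_2 = (0.8407, -0.1449, -0.5218).

Q = [[-0.5145, 0.8407], [-0.5145, -0.1449], [-0.6860, -0.5218]], R = [[5.8310, 0.5145], [0.0000, 5.0730]]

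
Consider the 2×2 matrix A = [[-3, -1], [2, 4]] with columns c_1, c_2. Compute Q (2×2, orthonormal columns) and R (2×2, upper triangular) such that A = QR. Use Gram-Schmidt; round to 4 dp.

c_1 = (-3, 2); ‖c_1‖ = 3.6056, so q_1 = (-0.8321, 0.5547).
q_1·c_2 = (-0.8321)·(-1) + 0.5547·4 = 3.0509.
u_2 = c_2 − 3.0509·q_1 = (1.5385, 2.3077).
‖u_2‖ = 2.7735, so q_2 = (0.5547, 0.8321).

Q = [[-0.8321, 0.5547], [0.5547, 0.8321]], R = [[3.6056, 3.0509], [0.0000, 2.7735]]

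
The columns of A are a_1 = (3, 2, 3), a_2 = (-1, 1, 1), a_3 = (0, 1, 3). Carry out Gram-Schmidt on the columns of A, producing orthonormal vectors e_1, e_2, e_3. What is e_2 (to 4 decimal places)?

e_1 = a_1/‖a_1‖ = (3, 2, 3)/4.6904 = (0.6396, 0.4264, 0.6396).
r_{12} = e_1·a_2 = 0.4264.
u_2 = a_2 − 0.4264·e_1 = (-1.2727, 0.8182, 0.7273).
‖u_2‖ = 1.6787, so e_2 = (-0.7581, 0.4874, 0.4332).

e_2 = (-0.7581, 0.4874, 0.4332)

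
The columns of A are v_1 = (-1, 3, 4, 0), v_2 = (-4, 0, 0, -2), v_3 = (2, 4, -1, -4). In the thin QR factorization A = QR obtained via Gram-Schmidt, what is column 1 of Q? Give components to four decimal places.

e_1 = v_1/‖v_1‖ = (-1, 3, 4, 0)/5.0990 = (-0.1961, 0.5883, 0.7845, 0.0000).

e_1 = (-0.1961, 0.5883, 0.7845, 0.0000)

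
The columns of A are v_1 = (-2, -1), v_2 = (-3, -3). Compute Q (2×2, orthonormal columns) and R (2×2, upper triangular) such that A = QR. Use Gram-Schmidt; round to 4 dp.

Q = [[-0.8944, 0.4472], [-0.4472, -0.8944]], R = [[2.2361, 4.0249], [0.0000, 1.3416]]

v_1 = (-2, -1); ‖v_1‖ = 2.2361, so e_1 = (-0.8944, -0.4472).
e_1·v_2 = (-0.8944)·(-3) + (-0.4472)·(-3) = 4.0249.
u_2 = v_2 − 4.0249·e_1 = (0.6000, -1.2000).
‖u_2‖ = 1.3416, so e_2 = (0.4472, -0.8944).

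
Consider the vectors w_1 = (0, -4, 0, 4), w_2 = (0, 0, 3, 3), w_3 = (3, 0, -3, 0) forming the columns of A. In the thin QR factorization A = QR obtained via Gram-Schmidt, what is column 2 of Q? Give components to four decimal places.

e_2 = (0.0000, 0.4082, 0.8165, 0.4082)

w_1 = (0, -4, 0, 4); ‖w_1‖ = 5.6569, so e_1 = (0.0000, -0.7071, 0.0000, 0.7071).
e_1·w_2 = 0.0000·0 + (-0.7071)·0 + 0.0000·3 + 0.7071·3 = 2.1213.
u_2 = w_2 − 2.1213·e_1 = (0.0000, 1.5000, 3.0000, 1.5000).
‖u_2‖ = 3.6742, so e_2 = (0.0000, 0.4082, 0.8165, 0.4082).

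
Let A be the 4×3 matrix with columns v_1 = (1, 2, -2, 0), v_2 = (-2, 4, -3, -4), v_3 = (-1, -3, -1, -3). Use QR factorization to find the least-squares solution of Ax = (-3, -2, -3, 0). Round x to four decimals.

x = (0.2110, 0.0275, 0.6459)

v_1 = (1, 2, -2, 0); ‖v_1‖ = 3.0000, so e_1 = (0.3333, 0.6667, -0.6667, 0.0000).
e_1·v_2 = 0.3333·(-2) + 0.6667·4 + (-0.6667)·(-3) + 0.0000·(-4) = 4.0000.
u_2 = v_2 − 4.0000·e_1 = (-3.3333, 1.3333, -0.3333, -4.0000).
‖u_2‖ = 5.3852, so e_2 = (-0.6190, 0.2476, -0.0619, -0.7428).
e_1·v_3 = 0.3333·(-1) + 0.6667·(-3) + (-0.6667)·(-1) + 0.0000·(-3) = -1.6667; e_2·v_3 = (-0.6190)·(-1) + 0.2476·(-3) + (-0.0619)·(-1) + (-0.7428)·(-3) = 2.1664.
u_3 = v_3 + 1.6667·e_1 − 2.1664·e_2 = (0.8966, -2.4253, -1.9770, -1.3908).
‖u_3‖ = 3.5396, so e_3 = (0.2533, -0.6852, -0.5585, -0.3929).
Qᵀb = (-0.3333, 1.5475, 2.2861).
Back-substitute: x_3 = 2.2861/3.5396 = 0.6459.
x_2 = (1.5475 − 2.1664·0.6459)/5.3852 = 0.0275.
x_1 = (-0.3333 − 4.0000·0.0275 + 1.6667·0.6459)/3.0000 = 0.2110.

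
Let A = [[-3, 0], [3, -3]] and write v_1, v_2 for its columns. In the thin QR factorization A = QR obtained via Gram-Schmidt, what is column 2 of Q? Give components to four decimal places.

q_2 = (-0.7071, -0.7071)

q_1 = v_1/‖v_1‖ = (-3, 3)/4.2426 = (-0.7071, 0.7071).
r_{12} = q_1·v_2 = -2.1213.
u_2 = v_2 + 2.1213·q_1 = (-1.5000, -1.5000).
‖u_2‖ = 2.1213, so q_2 = (-0.7071, -0.7071).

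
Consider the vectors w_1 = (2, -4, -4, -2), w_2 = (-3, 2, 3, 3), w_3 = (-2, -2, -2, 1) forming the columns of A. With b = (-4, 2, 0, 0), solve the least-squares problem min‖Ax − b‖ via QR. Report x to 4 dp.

x = (-3.4026, -2.9091, 2.7013)

w_1 = (2, -4, -4, -2); ‖w_1‖ = 6.3246, so e_1 = (0.3162, -0.6325, -0.6325, -0.3162).
e_1·w_2 = 0.3162·(-3) + (-0.6325)·2 + (-0.6325)·3 + (-0.3162)·3 = -5.0596.
u_2 = w_2 + 5.0596·e_1 = (-1.4000, -1.2000, -0.2000, 1.4000).
‖u_2‖ = 2.3238, so e_2 = (-0.6025, -0.5164, -0.0861, 0.6025).
e_1·w_3 = 0.3162·(-2) + (-0.6325)·(-2) + (-0.6325)·(-2) + (-0.3162)·1 = 1.5811; e_2·w_3 = (-0.6025)·(-2) + (-0.5164)·(-2) + (-0.0861)·(-2) + 0.6025·1 = 3.0123.
u_3 = w_3 − 1.5811·e_1 − 3.0123·e_2 = (-0.6852, 0.5556, -0.7407, -0.3148).
‖u_3‖ = 1.1941, so e_3 = (-0.5738, 0.4652, -0.6203, -0.2636).
Qᵀb = (-2.5298, 1.3771, 3.2257).
Back-substitute: x_3 = 3.2257/1.1941 = 2.7013.
x_2 = (1.3771 − 3.0123·2.7013)/2.3238 = -2.9091.
x_1 = (-2.5298 + 5.0596·(-2.9091) − 1.5811·2.7013)/6.3246 = -3.4026.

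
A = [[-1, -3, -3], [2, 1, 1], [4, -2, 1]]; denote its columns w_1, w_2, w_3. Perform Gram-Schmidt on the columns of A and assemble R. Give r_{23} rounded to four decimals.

r_{23} = 2.5206

w_1 = (-1, 2, 4); ‖w_1‖ = 4.5826, so q_1 = (-0.2182, 0.4364, 0.8729).
q_1·w_2 = (-0.2182)·(-3) + 0.4364·1 + 0.8729·(-2) = -0.6547.
u_2 = w_2 + 0.6547·q_1 = (-3.1429, 1.2857, -1.4286).
‖u_2‖ = 3.6839, so q_2 = (-0.8531, 0.3490, -0.3878).
r_{23} = q_2·w_3 = 2.5206.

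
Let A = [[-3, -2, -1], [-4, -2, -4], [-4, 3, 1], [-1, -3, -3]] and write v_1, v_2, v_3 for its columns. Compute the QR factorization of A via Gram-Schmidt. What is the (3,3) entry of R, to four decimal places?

r_{33} = 1.9403

q_1 = v_1/‖v_1‖ = (-3, -4, -4, -1)/6.4807 = (-0.4629, -0.6172, -0.6172, -0.1543).
r_{12} = q_1·v_2 = 0.7715.
u_2 = v_2 − 0.7715·q_1 = (-1.6429, -1.5238, 3.4762, -2.8810).
‖u_2‖ = 5.0403, so q_2 = (-0.3259, -0.3023, 0.6897, -0.5716).
r_{13} = q_1·v_3 = 2.7775; r_{23} = q_2·v_3 = 3.9397.
u_3 = v_3 − 2.7775·q_1 − 3.9397·q_2 = (1.5698, -1.0947, -0.0028, -0.3196).
r_{33} = ‖u_3‖ = 1.9403.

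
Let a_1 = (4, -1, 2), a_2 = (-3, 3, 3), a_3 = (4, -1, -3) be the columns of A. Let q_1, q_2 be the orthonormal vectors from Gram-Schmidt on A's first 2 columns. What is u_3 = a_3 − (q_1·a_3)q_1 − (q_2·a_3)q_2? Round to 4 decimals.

u_3 = (0.8333, 1.6667, -0.8333)

q_1 = a_1/‖a_1‖ = (4, -1, 2)/4.5826 = (0.8729, -0.2182, 0.4364).
r_{12} = q_1·a_2 = -1.9640.
u_2 = a_2 + 1.9640·q_1 = (-1.2857, 2.5714, 3.8571).
‖u_2‖ = 4.8107, so q_2 = (-0.2673, 0.5345, 0.8018).
r_{13} = q_1·a_3 = 2.4004; r_{23} = q_2·a_3 = -4.0089.
u_3 = a_3 − 2.4004·q_1 + 4.0089·q_2 = (0.8333, 1.6667, -0.8333).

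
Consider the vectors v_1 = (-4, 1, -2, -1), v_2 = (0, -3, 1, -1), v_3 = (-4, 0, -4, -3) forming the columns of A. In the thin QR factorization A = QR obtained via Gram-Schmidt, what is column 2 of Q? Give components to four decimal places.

v_1 = (-4, 1, -2, -1); ‖v_1‖ = 4.6904, so e_1 = (-0.8528, 0.2132, -0.4264, -0.2132).
e_1·v_2 = (-0.8528)·0 + 0.2132·(-3) + (-0.4264)·1 + (-0.2132)·(-1) = -0.8528.
u_2 = v_2 + 0.8528·e_1 = (-0.7273, -2.8182, 0.6364, -1.1818).
‖u_2‖ = 3.2051, so e_2 = (-0.2269, -0.8793, 0.1985, -0.3687).

e_2 = (-0.2269, -0.8793, 0.1985, -0.3687)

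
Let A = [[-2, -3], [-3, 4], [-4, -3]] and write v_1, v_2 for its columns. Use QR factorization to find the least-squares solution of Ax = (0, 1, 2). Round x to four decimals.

x = (-0.3811, 0.0084)

v_1 = (-2, -3, -4); ‖v_1‖ = 5.3852, so e_1 = (-0.3714, -0.5571, -0.7428).
e_1·v_2 = (-0.3714)·(-3) + (-0.5571)·4 + (-0.7428)·(-3) = 1.1142.
u_2 = v_2 − 1.1142·e_1 = (-2.5862, 4.6207, -2.1724).
‖u_2‖ = 5.7235, so e_2 = (-0.4519, 0.8073, -0.3796).
Qᵀb = (-2.0426, 0.0482).
Back-substitute: x_2 = 0.0482/5.7235 = 0.0084.
x_1 = (-2.0426 − 1.1142·0.0084)/5.3852 = -0.3811.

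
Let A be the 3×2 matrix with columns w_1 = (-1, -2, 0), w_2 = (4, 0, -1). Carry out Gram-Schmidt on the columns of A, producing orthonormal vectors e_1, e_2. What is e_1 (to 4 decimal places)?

e_1 = (-0.4472, -0.8944, 0.0000)

w_1 = (-1, -2, 0); ‖w_1‖ = 2.2361, so e_1 = (-0.4472, -0.8944, 0.0000).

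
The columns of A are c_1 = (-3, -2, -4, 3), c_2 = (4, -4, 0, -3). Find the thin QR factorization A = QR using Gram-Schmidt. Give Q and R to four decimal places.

q_1 = c_1/‖c_1‖ = (-3, -2, -4, 3)/6.1644 = (-0.4867, -0.3244, -0.6489, 0.4867).
r_{12} = q_1·c_2 = -2.1089.
u_2 = c_2 + 2.1089·q_1 = (2.9737, -4.6842, -1.3684, -1.9737).
‖u_2‖ = 6.0459, so q_2 = (0.4919, -0.7748, -0.2263, -0.3265).

Q = [[-0.4867, 0.4919], [-0.3244, -0.7748], [-0.6489, -0.2263], [0.4867, -0.3265]], R = [[6.1644, -2.1089], [0.0000, 6.0459]]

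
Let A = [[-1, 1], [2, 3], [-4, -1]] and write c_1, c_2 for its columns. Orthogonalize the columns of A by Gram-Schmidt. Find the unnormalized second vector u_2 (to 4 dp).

u_2 = (1.4286, 2.1429, 0.7143)

c_1 = (-1, 2, -4); ‖c_1‖ = 4.5826, so q_1 = (-0.2182, 0.4364, -0.8729).
q_1·c_2 = (-0.2182)·1 + 0.4364·3 + (-0.8729)·(-1) = 1.9640.
u_2 = c_2 − 1.9640·q_1 = (1.4286, 2.1429, 0.7143).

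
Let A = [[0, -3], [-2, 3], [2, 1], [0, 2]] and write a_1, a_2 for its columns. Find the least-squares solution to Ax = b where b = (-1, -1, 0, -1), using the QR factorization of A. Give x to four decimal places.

x = (0.2262, -0.0476)

a_1 = (0, -2, 2, 0); ‖a_1‖ = 2.8284, so e_1 = (0.0000, -0.7071, 0.7071, 0.0000).
e_1·a_2 = 0.0000·(-3) + (-0.7071)·3 + 0.7071·1 + 0.0000·2 = -1.4142.
u_2 = a_2 + 1.4142·e_1 = (-3.0000, 2.0000, 2.0000, 2.0000).
‖u_2‖ = 4.5826, so e_2 = (-0.6547, 0.4364, 0.4364, 0.4364).
Qᵀb = (0.7071, -0.2182).
Back-substitute: x_2 = -0.2182/4.5826 = -0.0476.
x_1 = (0.7071 + 1.4142·(-0.0476))/2.8284 = 0.2262.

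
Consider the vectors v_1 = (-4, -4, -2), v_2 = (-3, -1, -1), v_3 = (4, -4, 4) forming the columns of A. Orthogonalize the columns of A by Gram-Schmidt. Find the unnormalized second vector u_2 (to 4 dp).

v_1 = (-4, -4, -2); ‖v_1‖ = 6.0000, so q_1 = (-0.6667, -0.6667, -0.3333).
q_1·v_2 = (-0.6667)·(-3) + (-0.6667)·(-1) + (-0.3333)·(-1) = 3.0000.
u_2 = v_2 − 3.0000·q_1 = (-1.0000, 1.0000, 0.0000).

u_2 = (-1.0000, 1.0000, 0.0000)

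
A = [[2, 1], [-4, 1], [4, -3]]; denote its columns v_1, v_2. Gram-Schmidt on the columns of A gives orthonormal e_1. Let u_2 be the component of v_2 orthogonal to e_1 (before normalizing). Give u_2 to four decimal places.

u_2 = (1.7778, -0.5556, -1.4444)

e_1 = v_1/‖v_1‖ = (2, -4, 4)/6.0000 = (0.3333, -0.6667, 0.6667).
r_{12} = e_1·v_2 = -2.3333.
u_2 = v_2 + 2.3333·e_1 = (1.7778, -0.5556, -1.4444).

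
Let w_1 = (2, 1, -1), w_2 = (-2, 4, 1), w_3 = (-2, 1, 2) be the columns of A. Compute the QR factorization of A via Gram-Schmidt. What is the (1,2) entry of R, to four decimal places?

w_1 = (2, 1, -1); ‖w_1‖ = 2.4495, so e_1 = (0.8165, 0.4082, -0.4082).
r_{12} = e_1·w_2 = -0.4082.

r_{12} = -0.4082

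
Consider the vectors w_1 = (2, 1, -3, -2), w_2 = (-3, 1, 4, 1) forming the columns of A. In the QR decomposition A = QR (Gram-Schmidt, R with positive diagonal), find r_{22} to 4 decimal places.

r_{22} = 2.6352

w_1 = (2, 1, -3, -2); ‖w_1‖ = 4.2426, so e_1 = (0.4714, 0.2357, -0.7071, -0.4714).
e_1·w_2 = 0.4714·(-3) + 0.2357·1 + (-0.7071)·4 + (-0.4714)·1 = -4.4783.
u_2 = w_2 + 4.4783·e_1 = (-0.8889, 2.0556, 0.8333, -1.1111).
r_{22} = ‖u_2‖ = 2.6352.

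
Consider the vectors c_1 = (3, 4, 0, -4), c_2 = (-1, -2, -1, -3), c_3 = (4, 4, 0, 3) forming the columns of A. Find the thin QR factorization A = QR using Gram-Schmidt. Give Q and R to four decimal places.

Q = [[0.4685, -0.2773, 0.6323], [0.6247, -0.5420, -0.2717], [0.0000, -0.2584, -0.6967], [-0.6247, -0.7500, 0.2026]], R = [[6.4031, 0.1562, 2.4988], [0.0000, 3.8698, -5.5274], [0.0000, 0.0000, 2.0503]]

c_1 = (3, 4, 0, -4); ‖c_1‖ = 6.4031, so e_1 = (0.4685, 0.6247, 0.0000, -0.6247).
e_1·c_2 = 0.4685·(-1) + 0.6247·(-2) + 0.0000·(-1) + (-0.6247)·(-3) = 0.1562.
u_2 = c_2 − 0.1562·e_1 = (-1.0732, -2.0976, -1.0000, -2.9024).
‖u_2‖ = 3.8698, so e_2 = (-0.2773, -0.5420, -0.2584, -0.7500).
e_1·c_3 = 0.4685·4 + 0.6247·4 + 0.0000·0 + (-0.6247)·3 = 2.4988; e_2·c_3 = (-0.2773)·4 + (-0.5420)·4 + (-0.2584)·0 + (-0.7500)·3 = -5.5274.
u_3 = c_3 − 2.4988·e_1 + 5.5274·e_2 = (1.2964, -0.5570, -1.4283, 0.4153).
‖u_3‖ = 2.0503, so e_3 = (0.6323, -0.2717, -0.6967, 0.2026).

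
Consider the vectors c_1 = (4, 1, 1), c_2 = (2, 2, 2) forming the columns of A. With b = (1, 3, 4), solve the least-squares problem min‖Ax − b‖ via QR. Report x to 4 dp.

c_1 = (4, 1, 1); ‖c_1‖ = 4.2426, so q_1 = (0.9428, 0.2357, 0.2357).
q_1·c_2 = 0.9428·2 + 0.2357·2 + 0.2357·2 = 2.8284.
u_2 = c_2 − 2.8284·q_1 = (-0.6667, 1.3333, 1.3333).
‖u_2‖ = 2.0000, so q_2 = (-0.3333, 0.6667, 0.6667).
Qᵀb = (2.5927, 4.3333).
Back-substitute: x_2 = 4.3333/2.0000 = 2.1667.
x_1 = (2.5927 − 2.8284·2.1667)/4.2426 = -0.8333.

x = (-0.8333, 2.1667)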